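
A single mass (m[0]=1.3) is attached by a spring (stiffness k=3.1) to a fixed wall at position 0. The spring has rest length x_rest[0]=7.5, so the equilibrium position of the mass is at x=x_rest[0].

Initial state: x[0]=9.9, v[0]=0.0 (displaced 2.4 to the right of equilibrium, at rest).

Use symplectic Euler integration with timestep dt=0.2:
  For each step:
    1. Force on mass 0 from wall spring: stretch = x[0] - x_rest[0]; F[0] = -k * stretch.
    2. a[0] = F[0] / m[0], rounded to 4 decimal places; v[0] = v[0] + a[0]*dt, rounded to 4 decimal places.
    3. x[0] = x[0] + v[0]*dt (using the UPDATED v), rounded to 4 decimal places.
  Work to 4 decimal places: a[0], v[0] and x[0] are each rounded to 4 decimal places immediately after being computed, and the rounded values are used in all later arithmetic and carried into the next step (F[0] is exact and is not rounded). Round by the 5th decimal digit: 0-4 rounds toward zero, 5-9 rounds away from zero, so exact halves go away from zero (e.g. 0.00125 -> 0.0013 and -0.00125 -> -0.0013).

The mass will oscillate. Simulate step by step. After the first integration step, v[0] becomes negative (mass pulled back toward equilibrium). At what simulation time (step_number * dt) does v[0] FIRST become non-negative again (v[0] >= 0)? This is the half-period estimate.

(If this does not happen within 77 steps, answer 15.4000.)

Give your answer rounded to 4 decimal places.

Step 0: x=[9.9000] v=[0.0000]
Step 1: x=[9.6711] v=[-1.1446]
Step 2: x=[9.2351] v=[-2.1800]
Step 3: x=[8.6336] v=[-3.0075]
Step 4: x=[7.9240] v=[-3.5481]
Step 5: x=[7.1739] v=[-3.7503]
Step 6: x=[6.4549] v=[-3.5948]
Step 7: x=[5.8356] v=[-3.0964]
Step 8: x=[5.3751] v=[-2.3026]
Step 9: x=[5.1173] v=[-1.2892]
Step 10: x=[5.0867] v=[-0.1528]
Step 11: x=[5.2863] v=[0.9982]
First v>=0 after going negative at step 11, time=2.2000

Answer: 2.2000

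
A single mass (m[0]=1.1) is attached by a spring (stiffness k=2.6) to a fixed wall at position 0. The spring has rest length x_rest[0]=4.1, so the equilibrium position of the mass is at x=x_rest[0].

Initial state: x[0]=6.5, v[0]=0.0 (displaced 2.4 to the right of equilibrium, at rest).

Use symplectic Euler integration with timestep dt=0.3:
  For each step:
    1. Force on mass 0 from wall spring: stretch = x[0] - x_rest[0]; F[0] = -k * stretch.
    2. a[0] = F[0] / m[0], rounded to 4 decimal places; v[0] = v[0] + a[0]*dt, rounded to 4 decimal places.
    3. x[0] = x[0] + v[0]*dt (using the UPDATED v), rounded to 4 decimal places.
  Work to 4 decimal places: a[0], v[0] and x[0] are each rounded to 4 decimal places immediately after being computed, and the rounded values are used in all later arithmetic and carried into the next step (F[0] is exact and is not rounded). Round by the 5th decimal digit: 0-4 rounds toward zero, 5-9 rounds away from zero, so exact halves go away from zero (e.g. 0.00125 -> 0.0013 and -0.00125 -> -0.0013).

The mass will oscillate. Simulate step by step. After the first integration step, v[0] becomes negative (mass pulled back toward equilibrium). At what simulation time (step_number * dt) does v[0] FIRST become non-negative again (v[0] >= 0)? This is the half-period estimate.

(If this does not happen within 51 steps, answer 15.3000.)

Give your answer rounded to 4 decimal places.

Step 0: x=[6.5000] v=[0.0000]
Step 1: x=[5.9895] v=[-1.7018]
Step 2: x=[5.0770] v=[-3.0416]
Step 3: x=[3.9567] v=[-3.7344]
Step 4: x=[2.8669] v=[-3.6328]
Step 5: x=[2.0394] v=[-2.7584]
Step 6: x=[1.6502] v=[-1.2973]
Step 7: x=[1.7821] v=[0.4398]
First v>=0 after going negative at step 7, time=2.1000

Answer: 2.1000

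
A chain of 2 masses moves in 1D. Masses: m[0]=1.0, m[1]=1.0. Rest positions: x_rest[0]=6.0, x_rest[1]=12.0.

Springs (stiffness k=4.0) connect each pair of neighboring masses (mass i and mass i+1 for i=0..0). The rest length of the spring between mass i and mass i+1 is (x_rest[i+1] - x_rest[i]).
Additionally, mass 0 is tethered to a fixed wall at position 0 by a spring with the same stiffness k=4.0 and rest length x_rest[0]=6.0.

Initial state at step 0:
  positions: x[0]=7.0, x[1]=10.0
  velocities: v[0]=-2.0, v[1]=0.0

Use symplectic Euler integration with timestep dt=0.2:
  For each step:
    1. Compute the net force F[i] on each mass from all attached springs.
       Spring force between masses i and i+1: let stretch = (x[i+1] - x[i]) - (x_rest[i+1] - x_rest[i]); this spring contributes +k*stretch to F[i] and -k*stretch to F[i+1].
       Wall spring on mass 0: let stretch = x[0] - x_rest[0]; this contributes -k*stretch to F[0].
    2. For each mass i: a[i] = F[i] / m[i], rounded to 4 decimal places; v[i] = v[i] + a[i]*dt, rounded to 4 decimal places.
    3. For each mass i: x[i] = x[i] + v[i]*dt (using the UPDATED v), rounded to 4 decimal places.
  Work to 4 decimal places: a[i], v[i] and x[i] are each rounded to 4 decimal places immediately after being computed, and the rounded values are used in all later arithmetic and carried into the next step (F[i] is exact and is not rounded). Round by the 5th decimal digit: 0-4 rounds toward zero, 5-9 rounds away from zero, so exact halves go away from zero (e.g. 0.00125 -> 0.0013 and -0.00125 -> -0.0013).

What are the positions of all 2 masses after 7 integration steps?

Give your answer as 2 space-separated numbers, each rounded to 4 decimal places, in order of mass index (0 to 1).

Step 0: x=[7.0000 10.0000] v=[-2.0000 0.0000]
Step 1: x=[5.9600 10.4800] v=[-5.2000 2.4000]
Step 2: x=[4.6896 11.1968] v=[-6.3520 3.5840]
Step 3: x=[3.7100 11.8324] v=[-4.8979 3.1782]
Step 4: x=[3.4364 12.1285] v=[-1.3680 1.4803]
Step 5: x=[4.0037 11.9938] v=[2.8366 -0.6734]
Step 6: x=[5.2088 11.5407] v=[6.0257 -2.2655]
Step 7: x=[6.5936 11.0345] v=[6.9242 -2.5310]

Answer: 6.5936 11.0345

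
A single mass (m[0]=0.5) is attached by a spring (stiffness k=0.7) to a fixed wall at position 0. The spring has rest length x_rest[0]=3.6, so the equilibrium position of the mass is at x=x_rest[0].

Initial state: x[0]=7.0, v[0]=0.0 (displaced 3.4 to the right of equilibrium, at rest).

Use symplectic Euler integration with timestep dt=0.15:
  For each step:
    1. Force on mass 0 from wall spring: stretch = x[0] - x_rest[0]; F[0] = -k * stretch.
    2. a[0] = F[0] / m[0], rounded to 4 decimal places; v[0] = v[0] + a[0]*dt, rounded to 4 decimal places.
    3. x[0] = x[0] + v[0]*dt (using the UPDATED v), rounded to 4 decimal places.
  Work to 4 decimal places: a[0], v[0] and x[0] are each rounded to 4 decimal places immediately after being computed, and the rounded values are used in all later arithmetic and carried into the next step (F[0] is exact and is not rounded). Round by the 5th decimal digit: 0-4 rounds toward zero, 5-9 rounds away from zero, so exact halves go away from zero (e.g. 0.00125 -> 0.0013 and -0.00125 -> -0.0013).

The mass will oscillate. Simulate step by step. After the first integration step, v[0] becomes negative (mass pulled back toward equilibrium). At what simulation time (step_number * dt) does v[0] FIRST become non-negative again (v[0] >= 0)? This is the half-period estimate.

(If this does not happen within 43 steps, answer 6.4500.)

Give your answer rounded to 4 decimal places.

Step 0: x=[7.0000] v=[0.0000]
Step 1: x=[6.8929] v=[-0.7140]
Step 2: x=[6.6821] v=[-1.4055]
Step 3: x=[6.3742] v=[-2.0527]
Step 4: x=[5.9789] v=[-2.6353]
Step 5: x=[5.5087] v=[-3.1349]
Step 6: x=[4.9783] v=[-3.5357]
Step 7: x=[4.4045] v=[-3.8251]
Step 8: x=[3.8054] v=[-3.9940]
Step 9: x=[3.1998] v=[-4.0371]
Step 10: x=[2.6068] v=[-3.9531]
Step 11: x=[2.0451] v=[-3.7445]
Step 12: x=[1.5324] v=[-3.4180]
Step 13: x=[1.0848] v=[-2.9838]
Step 14: x=[0.7165] v=[-2.4556]
Step 15: x=[0.4390] v=[-1.8501]
Step 16: x=[0.2611] v=[-1.1863]
Step 17: x=[0.1883] v=[-0.4851]
Step 18: x=[0.2230] v=[0.2314]
First v>=0 after going negative at step 18, time=2.7000

Answer: 2.7000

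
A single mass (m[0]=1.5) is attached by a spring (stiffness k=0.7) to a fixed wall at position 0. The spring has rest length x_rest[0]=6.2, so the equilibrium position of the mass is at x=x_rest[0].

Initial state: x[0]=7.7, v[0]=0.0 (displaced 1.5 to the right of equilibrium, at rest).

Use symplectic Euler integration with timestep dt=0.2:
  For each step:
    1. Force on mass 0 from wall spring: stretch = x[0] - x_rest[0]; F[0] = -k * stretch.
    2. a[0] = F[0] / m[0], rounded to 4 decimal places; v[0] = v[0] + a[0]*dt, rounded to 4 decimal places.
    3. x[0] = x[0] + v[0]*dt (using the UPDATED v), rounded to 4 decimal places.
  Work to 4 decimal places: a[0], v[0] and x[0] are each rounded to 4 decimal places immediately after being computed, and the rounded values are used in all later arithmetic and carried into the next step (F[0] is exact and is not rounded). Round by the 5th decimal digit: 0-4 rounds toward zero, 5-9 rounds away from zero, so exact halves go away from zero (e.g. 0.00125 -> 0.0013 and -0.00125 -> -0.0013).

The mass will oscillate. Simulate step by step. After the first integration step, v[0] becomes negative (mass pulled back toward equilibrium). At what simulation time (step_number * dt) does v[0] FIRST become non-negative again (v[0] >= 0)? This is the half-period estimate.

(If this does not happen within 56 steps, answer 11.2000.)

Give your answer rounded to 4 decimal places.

Answer: 4.6000

Derivation:
Step 0: x=[7.7000] v=[0.0000]
Step 1: x=[7.6720] v=[-0.1400]
Step 2: x=[7.6165] v=[-0.2774]
Step 3: x=[7.5346] v=[-0.4096]
Step 4: x=[7.4278] v=[-0.5342]
Step 5: x=[7.2980] v=[-0.6488]
Step 6: x=[7.1477] v=[-0.7513]
Step 7: x=[6.9797] v=[-0.8398]
Step 8: x=[6.7972] v=[-0.9126]
Step 9: x=[6.6035] v=[-0.9683]
Step 10: x=[6.4023] v=[-1.0060]
Step 11: x=[6.1973] v=[-1.0249]
Step 12: x=[5.9924] v=[-1.0246]
Step 13: x=[5.7914] v=[-1.0052]
Step 14: x=[5.5980] v=[-0.9671]
Step 15: x=[5.4158] v=[-0.9109]
Step 16: x=[5.2483] v=[-0.8377]
Step 17: x=[5.0985] v=[-0.7489]
Step 18: x=[4.9693] v=[-0.6461]
Step 19: x=[4.8631] v=[-0.5312]
Step 20: x=[4.7818] v=[-0.4064]
Step 21: x=[4.7270] v=[-0.2740]
Step 22: x=[4.6997] v=[-0.1365]
Step 23: x=[4.7004] v=[0.0035]
First v>=0 after going negative at step 23, time=4.6000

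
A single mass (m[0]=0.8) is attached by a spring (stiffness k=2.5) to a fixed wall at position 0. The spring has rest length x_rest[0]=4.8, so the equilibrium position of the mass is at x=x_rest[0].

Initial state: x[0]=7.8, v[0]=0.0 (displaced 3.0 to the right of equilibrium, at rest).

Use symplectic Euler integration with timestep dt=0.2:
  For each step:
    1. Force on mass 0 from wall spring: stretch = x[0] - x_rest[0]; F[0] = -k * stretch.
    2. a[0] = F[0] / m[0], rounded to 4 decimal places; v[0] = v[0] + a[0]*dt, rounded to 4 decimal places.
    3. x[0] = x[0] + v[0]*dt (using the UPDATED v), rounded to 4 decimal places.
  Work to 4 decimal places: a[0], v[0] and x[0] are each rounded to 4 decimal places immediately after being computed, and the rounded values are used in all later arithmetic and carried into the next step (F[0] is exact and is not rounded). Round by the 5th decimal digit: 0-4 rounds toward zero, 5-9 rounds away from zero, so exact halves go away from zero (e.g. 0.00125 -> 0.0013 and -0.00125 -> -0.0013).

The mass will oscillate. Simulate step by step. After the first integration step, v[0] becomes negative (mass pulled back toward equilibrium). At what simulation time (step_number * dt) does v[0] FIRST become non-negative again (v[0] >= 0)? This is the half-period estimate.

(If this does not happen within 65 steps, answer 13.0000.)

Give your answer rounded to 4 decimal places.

Step 0: x=[7.8000] v=[0.0000]
Step 1: x=[7.4250] v=[-1.8750]
Step 2: x=[6.7219] v=[-3.5156]
Step 3: x=[5.7785] v=[-4.7168]
Step 4: x=[4.7128] v=[-5.3284]
Step 5: x=[3.6580] v=[-5.2739]
Step 6: x=[2.7460] v=[-4.5601]
Step 7: x=[2.0907] v=[-3.2763]
Step 8: x=[1.7741] v=[-1.5830]
Step 9: x=[1.8357] v=[0.3082]
First v>=0 after going negative at step 9, time=1.8000

Answer: 1.8000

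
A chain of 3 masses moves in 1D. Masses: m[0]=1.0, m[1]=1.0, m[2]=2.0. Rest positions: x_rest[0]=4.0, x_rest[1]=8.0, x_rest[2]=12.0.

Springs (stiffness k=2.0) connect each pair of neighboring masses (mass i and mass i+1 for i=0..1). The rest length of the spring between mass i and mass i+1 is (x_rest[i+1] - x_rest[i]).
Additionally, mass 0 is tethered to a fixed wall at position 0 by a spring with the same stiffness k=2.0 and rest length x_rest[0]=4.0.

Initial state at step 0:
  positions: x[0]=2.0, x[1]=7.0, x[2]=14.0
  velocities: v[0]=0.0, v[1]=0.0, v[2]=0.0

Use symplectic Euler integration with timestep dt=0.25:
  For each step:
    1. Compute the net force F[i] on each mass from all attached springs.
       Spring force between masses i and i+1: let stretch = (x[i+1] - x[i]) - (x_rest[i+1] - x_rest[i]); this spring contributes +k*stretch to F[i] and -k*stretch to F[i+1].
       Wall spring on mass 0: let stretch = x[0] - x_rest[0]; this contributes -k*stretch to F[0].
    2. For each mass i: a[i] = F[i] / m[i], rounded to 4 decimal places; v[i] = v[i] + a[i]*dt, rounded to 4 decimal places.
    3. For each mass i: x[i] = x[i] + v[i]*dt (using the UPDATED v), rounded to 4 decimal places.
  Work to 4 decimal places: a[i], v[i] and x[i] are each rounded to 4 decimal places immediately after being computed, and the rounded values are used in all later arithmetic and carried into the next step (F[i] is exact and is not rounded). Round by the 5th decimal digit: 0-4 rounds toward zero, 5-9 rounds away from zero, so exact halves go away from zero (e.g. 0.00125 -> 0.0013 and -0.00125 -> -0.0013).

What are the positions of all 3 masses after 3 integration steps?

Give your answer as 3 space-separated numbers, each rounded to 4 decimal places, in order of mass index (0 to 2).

Answer: 3.9483 8.3101 13.0076

Derivation:
Step 0: x=[2.0000 7.0000 14.0000] v=[0.0000 0.0000 0.0000]
Step 1: x=[2.3750 7.2500 13.8125] v=[1.5000 1.0000 -0.7500]
Step 2: x=[3.0625 7.7110 13.4649] v=[2.7500 1.8438 -1.3906]
Step 3: x=[3.9483 8.3101 13.0076] v=[3.5430 2.3965 -1.8291]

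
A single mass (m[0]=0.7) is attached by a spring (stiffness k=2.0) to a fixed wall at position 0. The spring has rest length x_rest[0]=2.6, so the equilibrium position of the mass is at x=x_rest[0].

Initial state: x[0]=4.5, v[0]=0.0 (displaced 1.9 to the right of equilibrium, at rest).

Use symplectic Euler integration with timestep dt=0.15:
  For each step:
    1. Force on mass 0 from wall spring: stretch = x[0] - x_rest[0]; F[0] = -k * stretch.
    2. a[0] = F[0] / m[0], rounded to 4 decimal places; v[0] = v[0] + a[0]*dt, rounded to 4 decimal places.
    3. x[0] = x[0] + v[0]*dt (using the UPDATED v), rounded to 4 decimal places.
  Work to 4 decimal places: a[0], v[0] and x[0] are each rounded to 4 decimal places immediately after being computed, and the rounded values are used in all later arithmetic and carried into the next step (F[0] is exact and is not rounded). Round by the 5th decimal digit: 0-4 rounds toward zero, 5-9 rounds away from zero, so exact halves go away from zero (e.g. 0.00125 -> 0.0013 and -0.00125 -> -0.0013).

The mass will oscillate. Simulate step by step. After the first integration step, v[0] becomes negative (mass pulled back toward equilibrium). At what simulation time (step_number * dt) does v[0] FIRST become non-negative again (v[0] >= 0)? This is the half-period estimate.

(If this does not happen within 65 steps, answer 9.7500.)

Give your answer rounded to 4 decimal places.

Step 0: x=[4.5000] v=[0.0000]
Step 1: x=[4.3779] v=[-0.8143]
Step 2: x=[4.1415] v=[-1.5763]
Step 3: x=[3.8060] v=[-2.2369]
Step 4: x=[3.3929] v=[-2.7538]
Step 5: x=[2.9289] v=[-3.0936]
Step 6: x=[2.4437] v=[-3.2346]
Step 7: x=[1.9686] v=[-3.1676]
Step 8: x=[1.5341] v=[-2.8970]
Step 9: x=[1.1681] v=[-2.4402]
Step 10: x=[0.8941] v=[-1.8265]
Step 11: x=[0.7298] v=[-1.0954]
Step 12: x=[0.6857] v=[-0.2939]
Step 13: x=[0.7647] v=[0.5265]
First v>=0 after going negative at step 13, time=1.9500

Answer: 1.9500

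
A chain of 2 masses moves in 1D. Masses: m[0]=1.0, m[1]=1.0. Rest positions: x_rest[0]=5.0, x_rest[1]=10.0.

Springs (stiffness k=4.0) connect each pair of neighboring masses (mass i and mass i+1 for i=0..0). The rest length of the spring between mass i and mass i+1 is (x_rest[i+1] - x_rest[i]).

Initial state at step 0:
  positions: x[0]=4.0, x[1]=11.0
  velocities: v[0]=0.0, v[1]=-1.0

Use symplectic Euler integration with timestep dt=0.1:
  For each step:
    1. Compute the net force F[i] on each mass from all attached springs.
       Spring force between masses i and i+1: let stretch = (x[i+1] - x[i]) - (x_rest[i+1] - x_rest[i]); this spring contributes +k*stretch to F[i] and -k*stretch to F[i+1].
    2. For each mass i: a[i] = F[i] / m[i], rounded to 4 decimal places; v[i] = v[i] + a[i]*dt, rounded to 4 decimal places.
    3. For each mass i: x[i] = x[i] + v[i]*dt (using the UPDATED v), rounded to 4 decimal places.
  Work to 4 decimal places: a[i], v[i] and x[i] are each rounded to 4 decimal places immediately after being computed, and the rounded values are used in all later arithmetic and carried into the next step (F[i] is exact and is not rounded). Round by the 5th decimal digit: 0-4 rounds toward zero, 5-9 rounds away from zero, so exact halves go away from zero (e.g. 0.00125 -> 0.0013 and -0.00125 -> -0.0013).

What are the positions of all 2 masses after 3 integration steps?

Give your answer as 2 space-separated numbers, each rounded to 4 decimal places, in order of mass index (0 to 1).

Answer: 4.4328 10.2672

Derivation:
Step 0: x=[4.0000 11.0000] v=[0.0000 -1.0000]
Step 1: x=[4.0800 10.8200] v=[0.8000 -1.8000]
Step 2: x=[4.2296 10.5704] v=[1.4960 -2.4960]
Step 3: x=[4.4328 10.2672] v=[2.0323 -3.0323]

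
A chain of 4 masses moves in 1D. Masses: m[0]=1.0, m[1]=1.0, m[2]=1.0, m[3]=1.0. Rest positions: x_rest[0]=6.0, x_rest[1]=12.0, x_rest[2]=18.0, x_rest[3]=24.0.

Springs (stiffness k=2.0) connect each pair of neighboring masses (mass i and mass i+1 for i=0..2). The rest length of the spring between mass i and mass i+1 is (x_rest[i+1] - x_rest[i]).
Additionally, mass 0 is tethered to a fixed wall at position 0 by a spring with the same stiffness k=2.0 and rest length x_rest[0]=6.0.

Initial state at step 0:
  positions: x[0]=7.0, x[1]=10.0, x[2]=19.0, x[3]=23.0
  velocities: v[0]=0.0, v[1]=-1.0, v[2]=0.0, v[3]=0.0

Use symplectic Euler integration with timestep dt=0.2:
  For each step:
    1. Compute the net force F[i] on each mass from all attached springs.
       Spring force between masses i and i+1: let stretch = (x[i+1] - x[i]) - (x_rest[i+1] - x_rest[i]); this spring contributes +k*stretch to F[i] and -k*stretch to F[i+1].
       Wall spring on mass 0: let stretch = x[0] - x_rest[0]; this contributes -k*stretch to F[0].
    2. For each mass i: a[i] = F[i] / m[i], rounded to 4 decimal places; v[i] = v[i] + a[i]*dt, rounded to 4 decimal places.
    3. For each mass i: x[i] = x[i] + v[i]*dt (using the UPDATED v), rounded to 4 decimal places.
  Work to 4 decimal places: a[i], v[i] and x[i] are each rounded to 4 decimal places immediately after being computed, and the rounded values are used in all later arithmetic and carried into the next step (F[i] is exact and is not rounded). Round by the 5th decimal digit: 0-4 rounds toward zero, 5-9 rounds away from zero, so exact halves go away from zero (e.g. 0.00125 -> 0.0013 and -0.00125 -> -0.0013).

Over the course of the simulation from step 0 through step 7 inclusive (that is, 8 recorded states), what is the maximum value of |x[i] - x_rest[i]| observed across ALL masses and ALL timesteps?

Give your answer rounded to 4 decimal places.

Answer: 2.0287

Derivation:
Step 0: x=[7.0000 10.0000 19.0000 23.0000] v=[0.0000 -1.0000 0.0000 0.0000]
Step 1: x=[6.6800 10.2800 18.6000 23.1600] v=[-1.6000 1.4000 -2.0000 0.8000]
Step 2: x=[6.1136 10.9376 17.8992 23.4352] v=[-2.8320 3.2880 -3.5040 1.3760]
Step 3: x=[5.4440 11.7662 17.0844 23.7475] v=[-3.3478 4.1430 -4.0742 1.5616]
Step 4: x=[4.8447 12.5145 16.3772 24.0068] v=[-2.9965 3.7414 -3.5362 1.2964]
Step 5: x=[4.4714 12.9582 15.9713 24.1357] v=[-1.8665 2.2186 -2.0294 0.6446]
Step 6: x=[4.4193 12.9640 15.9775 24.0915] v=[-0.2603 0.0291 0.0311 -0.2212]
Step 7: x=[4.6973 12.5273 16.3918 23.8781] v=[1.3899 -2.1834 2.0713 -1.0668]
Max displacement = 2.0287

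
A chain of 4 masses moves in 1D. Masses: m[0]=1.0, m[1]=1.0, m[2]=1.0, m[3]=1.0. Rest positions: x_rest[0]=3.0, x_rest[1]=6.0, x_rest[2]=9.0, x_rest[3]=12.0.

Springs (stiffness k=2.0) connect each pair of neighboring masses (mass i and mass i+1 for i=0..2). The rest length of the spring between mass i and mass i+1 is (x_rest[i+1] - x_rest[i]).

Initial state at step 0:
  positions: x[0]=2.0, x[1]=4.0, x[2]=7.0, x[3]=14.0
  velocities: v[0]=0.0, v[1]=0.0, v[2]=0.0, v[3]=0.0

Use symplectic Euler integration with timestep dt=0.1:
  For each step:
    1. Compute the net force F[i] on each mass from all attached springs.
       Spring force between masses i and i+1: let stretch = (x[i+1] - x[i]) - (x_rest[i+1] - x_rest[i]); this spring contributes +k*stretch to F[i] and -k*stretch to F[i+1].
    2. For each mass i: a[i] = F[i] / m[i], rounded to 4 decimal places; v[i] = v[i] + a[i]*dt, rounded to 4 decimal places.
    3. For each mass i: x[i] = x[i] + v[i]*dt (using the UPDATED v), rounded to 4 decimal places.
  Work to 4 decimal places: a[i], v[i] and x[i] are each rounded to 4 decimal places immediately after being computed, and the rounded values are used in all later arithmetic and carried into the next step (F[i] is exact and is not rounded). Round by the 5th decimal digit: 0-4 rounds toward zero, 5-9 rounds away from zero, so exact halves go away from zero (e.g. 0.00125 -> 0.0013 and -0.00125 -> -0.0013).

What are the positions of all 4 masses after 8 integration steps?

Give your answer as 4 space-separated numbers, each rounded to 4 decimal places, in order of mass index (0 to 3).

Answer: 1.4436 4.7673 9.0636 11.7257

Derivation:
Step 0: x=[2.0000 4.0000 7.0000 14.0000] v=[0.0000 0.0000 0.0000 0.0000]
Step 1: x=[1.9800 4.0200 7.0800 13.9200] v=[-0.2000 0.2000 0.8000 -0.8000]
Step 2: x=[1.9408 4.0604 7.2356 13.7632] v=[-0.3920 0.4040 1.5560 -1.5680]
Step 3: x=[1.8840 4.1219 7.4583 13.5359] v=[-0.5681 0.6151 2.2265 -2.2735]
Step 4: x=[1.8120 4.2054 7.7358 13.2470] v=[-0.7205 0.8348 2.7747 -2.8890]
Step 5: x=[1.7278 4.3116 8.0529 12.9079] v=[-0.8418 1.0622 3.1709 -3.3912]
Step 6: x=[1.6353 4.4410 8.3923 12.5317] v=[-0.9250 1.2937 3.3936 -3.7622]
Step 7: x=[1.5389 4.5933 8.7354 12.1327] v=[-0.9639 1.5228 3.4312 -3.9901]
Step 8: x=[1.4436 4.7673 9.0636 11.7257] v=[-0.9530 1.7403 3.2822 -4.0696]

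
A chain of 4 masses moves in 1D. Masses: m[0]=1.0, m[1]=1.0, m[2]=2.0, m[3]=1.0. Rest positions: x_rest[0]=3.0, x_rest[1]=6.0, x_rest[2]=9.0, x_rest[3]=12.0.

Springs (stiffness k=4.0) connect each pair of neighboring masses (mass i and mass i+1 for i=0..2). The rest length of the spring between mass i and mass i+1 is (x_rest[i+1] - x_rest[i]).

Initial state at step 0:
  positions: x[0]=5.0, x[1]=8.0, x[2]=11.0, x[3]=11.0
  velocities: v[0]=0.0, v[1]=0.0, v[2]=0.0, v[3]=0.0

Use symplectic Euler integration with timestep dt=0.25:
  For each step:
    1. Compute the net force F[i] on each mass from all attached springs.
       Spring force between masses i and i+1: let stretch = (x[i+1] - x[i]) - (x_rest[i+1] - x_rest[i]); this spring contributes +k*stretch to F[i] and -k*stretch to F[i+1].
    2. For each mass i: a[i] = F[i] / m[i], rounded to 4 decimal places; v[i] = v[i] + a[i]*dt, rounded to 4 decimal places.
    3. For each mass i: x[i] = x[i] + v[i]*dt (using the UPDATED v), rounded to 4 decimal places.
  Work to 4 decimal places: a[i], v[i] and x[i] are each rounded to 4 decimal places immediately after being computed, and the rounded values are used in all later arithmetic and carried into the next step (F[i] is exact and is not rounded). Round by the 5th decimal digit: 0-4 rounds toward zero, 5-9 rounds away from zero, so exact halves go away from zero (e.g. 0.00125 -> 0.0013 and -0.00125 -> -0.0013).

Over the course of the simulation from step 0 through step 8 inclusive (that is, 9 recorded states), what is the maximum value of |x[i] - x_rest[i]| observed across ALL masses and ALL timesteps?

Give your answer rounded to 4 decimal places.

Answer: 3.2386

Derivation:
Step 0: x=[5.0000 8.0000 11.0000 11.0000] v=[0.0000 0.0000 0.0000 0.0000]
Step 1: x=[5.0000 8.0000 10.6250 11.7500] v=[0.0000 0.0000 -1.5000 3.0000]
Step 2: x=[5.0000 7.9063 10.0625 12.9688] v=[0.0000 -0.3750 -2.2500 4.8750]
Step 3: x=[4.9766 7.6250 9.5938 14.2110] v=[-0.0937 -1.1251 -1.8750 4.9687]
Step 4: x=[4.8653 7.1738 9.4561 15.0489] v=[-0.4453 -1.8047 -0.5508 3.3515]
Step 5: x=[4.5811 6.7161 9.7322 15.2386] v=[-1.1368 -1.8309 1.1045 0.7587]
Step 6: x=[4.0807 6.4787 10.3196 14.8017] v=[-2.0018 -0.9498 2.3497 -1.7477]
Step 7: x=[3.4298 6.6020 10.9872 13.9943] v=[-2.6038 0.4931 2.6703 -3.2298]
Step 8: x=[2.8219 7.0285 11.4825 13.1851] v=[-2.4316 1.7061 1.9813 -3.2369]
Max displacement = 3.2386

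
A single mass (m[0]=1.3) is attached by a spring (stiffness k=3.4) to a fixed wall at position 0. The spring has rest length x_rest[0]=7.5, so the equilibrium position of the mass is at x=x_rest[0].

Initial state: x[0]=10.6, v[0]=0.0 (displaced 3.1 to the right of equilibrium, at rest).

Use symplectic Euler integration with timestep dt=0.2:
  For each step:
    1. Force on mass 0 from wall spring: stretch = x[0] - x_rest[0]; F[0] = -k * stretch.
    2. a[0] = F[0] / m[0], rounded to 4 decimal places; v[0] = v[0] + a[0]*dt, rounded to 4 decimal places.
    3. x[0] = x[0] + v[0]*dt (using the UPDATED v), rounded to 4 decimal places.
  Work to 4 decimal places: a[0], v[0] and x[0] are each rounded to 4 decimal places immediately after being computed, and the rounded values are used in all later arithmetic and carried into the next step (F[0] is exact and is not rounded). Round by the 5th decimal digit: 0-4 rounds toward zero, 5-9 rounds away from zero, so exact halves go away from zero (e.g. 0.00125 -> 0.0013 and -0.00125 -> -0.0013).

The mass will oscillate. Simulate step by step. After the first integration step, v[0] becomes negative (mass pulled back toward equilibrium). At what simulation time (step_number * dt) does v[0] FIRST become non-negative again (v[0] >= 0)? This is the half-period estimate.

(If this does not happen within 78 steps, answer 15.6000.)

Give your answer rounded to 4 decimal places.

Answer: 2.0000

Derivation:
Step 0: x=[10.6000] v=[0.0000]
Step 1: x=[10.2757] v=[-1.6215]
Step 2: x=[9.6610] v=[-3.0734]
Step 3: x=[8.8202] v=[-4.2038]
Step 4: x=[7.8413] v=[-4.8944]
Step 5: x=[6.8267] v=[-5.0729]
Step 6: x=[5.8826] v=[-4.7207]
Step 7: x=[5.1077] v=[-3.8747]
Step 8: x=[4.5830] v=[-2.6233]
Step 9: x=[4.3635] v=[-1.0975]
Step 10: x=[4.4721] v=[0.5431]
First v>=0 after going negative at step 10, time=2.0000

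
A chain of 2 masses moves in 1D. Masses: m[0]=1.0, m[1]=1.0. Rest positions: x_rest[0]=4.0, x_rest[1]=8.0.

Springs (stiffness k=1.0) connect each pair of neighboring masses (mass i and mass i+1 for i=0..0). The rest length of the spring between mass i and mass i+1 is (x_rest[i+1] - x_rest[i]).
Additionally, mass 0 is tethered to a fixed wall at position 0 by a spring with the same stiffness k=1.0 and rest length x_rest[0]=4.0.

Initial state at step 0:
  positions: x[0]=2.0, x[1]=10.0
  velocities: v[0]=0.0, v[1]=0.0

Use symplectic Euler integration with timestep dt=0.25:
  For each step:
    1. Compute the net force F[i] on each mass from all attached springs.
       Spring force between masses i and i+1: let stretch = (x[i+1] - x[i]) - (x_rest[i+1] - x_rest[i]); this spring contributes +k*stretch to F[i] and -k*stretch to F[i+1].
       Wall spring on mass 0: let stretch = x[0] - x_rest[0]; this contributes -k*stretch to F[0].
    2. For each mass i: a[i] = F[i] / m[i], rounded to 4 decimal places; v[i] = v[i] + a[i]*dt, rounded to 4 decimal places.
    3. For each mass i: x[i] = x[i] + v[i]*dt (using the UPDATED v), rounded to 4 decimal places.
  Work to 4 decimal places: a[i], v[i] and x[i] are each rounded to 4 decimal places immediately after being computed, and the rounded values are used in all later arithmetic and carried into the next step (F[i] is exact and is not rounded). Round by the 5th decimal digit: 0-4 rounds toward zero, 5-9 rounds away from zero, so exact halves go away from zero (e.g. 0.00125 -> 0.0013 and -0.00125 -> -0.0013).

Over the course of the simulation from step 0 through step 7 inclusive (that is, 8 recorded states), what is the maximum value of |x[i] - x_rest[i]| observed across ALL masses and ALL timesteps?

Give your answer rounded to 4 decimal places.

Answer: 2.5190

Derivation:
Step 0: x=[2.0000 10.0000] v=[0.0000 0.0000]
Step 1: x=[2.3750 9.7500] v=[1.5000 -1.0000]
Step 2: x=[3.0625 9.2891] v=[2.7500 -1.8438]
Step 3: x=[3.9478 8.6890] v=[3.5410 -2.4005]
Step 4: x=[4.8827 8.0426] v=[3.7394 -2.5858]
Step 5: x=[5.7099 7.4487] v=[3.3087 -2.3758]
Step 6: x=[6.2889 6.9961] v=[2.3159 -1.8105]
Step 7: x=[6.5190 6.7493] v=[0.9205 -0.9873]
Max displacement = 2.5190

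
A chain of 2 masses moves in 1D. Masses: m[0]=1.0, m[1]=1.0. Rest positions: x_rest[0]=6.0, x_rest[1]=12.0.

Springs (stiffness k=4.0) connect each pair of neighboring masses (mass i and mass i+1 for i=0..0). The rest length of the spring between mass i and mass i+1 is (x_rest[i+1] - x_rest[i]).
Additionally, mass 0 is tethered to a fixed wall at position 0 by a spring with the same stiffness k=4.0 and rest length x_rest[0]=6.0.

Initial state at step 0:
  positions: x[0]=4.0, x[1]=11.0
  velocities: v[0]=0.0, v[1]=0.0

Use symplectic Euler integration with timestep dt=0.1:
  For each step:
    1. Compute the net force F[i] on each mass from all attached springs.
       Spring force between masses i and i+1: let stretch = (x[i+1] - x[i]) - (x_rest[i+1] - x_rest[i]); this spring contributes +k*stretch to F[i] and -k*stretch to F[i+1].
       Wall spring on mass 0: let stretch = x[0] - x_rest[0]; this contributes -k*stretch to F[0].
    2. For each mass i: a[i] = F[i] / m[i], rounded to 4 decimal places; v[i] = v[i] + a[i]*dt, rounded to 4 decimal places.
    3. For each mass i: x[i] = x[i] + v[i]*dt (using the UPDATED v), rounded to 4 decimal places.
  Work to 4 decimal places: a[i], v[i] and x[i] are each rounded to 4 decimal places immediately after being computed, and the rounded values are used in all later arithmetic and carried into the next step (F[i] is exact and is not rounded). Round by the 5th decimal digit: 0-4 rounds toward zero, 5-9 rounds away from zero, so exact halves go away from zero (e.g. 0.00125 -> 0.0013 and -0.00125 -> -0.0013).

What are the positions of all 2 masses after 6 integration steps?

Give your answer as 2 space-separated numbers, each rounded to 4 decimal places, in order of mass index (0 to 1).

Step 0: x=[4.0000 11.0000] v=[0.0000 0.0000]
Step 1: x=[4.1200 10.9600] v=[1.2000 -0.4000]
Step 2: x=[4.3488 10.8864] v=[2.2880 -0.7360]
Step 3: x=[4.6652 10.7913] v=[3.1635 -0.9510]
Step 4: x=[5.0400 10.6912] v=[3.7479 -1.0014]
Step 5: x=[5.4392 10.6050] v=[3.9924 -0.8619]
Step 6: x=[5.8275 10.5522] v=[3.8830 -0.5282]

Answer: 5.8275 10.5522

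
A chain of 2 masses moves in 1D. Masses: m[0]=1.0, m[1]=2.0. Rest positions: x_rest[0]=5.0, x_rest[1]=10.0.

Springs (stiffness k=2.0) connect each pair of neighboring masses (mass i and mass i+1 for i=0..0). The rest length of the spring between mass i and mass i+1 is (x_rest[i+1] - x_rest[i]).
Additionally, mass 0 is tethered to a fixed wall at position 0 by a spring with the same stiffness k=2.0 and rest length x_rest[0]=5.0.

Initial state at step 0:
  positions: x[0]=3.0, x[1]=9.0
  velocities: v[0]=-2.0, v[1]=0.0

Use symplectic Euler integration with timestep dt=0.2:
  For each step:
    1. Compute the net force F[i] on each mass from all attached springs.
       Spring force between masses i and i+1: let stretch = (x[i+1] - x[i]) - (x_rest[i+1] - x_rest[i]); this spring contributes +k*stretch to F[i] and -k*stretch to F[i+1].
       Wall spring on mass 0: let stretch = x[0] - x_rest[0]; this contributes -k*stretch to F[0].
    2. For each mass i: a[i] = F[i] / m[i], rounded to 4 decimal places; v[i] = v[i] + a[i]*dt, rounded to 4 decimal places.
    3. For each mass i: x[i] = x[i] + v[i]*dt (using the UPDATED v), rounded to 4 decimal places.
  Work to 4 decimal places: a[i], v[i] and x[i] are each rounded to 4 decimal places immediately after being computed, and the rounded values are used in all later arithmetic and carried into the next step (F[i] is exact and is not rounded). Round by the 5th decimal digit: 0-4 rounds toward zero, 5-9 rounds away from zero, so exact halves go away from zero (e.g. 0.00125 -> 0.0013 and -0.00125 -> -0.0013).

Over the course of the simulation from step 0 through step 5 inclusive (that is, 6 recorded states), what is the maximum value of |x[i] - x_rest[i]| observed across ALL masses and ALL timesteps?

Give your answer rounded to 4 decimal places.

Step 0: x=[3.0000 9.0000] v=[-2.0000 0.0000]
Step 1: x=[2.8400 8.9600] v=[-0.8000 -0.2000]
Step 2: x=[2.9424 8.8752] v=[0.5120 -0.4240]
Step 3: x=[3.2840 8.7531] v=[1.7082 -0.6106]
Step 4: x=[3.8004 8.6122] v=[2.5822 -0.7044]
Step 5: x=[4.3978 8.4788] v=[2.9868 -0.6668]
Max displacement = 2.1600

Answer: 2.1600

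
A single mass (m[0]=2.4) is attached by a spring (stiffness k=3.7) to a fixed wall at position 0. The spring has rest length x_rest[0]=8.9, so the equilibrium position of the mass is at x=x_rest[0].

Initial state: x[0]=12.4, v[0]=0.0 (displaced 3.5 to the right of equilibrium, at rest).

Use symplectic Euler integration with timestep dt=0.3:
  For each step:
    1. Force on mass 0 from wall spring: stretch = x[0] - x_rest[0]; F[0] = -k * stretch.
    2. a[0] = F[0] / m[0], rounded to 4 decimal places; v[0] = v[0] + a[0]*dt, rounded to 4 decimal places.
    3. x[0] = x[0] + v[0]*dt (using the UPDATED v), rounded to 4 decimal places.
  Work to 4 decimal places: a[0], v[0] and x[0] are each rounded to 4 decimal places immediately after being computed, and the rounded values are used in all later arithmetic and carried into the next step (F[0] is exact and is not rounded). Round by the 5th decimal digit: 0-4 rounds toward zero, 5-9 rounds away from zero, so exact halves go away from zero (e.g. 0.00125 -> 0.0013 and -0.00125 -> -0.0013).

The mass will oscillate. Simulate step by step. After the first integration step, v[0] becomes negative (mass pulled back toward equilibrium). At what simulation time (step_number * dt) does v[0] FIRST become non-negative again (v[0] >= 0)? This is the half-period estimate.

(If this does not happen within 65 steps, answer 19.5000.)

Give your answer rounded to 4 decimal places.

Answer: 2.7000

Derivation:
Step 0: x=[12.4000] v=[0.0000]
Step 1: x=[11.9144] v=[-1.6187]
Step 2: x=[11.0105] v=[-3.0129]
Step 3: x=[9.8138] v=[-3.9890]
Step 4: x=[8.4903] v=[-4.4116]
Step 5: x=[7.2237] v=[-4.2221]
Step 6: x=[6.1897] v=[-3.4468]
Step 7: x=[5.5317] v=[-2.1933]
Step 8: x=[5.3411] v=[-0.6355]
Step 9: x=[5.6443] v=[1.0105]
First v>=0 after going negative at step 9, time=2.7000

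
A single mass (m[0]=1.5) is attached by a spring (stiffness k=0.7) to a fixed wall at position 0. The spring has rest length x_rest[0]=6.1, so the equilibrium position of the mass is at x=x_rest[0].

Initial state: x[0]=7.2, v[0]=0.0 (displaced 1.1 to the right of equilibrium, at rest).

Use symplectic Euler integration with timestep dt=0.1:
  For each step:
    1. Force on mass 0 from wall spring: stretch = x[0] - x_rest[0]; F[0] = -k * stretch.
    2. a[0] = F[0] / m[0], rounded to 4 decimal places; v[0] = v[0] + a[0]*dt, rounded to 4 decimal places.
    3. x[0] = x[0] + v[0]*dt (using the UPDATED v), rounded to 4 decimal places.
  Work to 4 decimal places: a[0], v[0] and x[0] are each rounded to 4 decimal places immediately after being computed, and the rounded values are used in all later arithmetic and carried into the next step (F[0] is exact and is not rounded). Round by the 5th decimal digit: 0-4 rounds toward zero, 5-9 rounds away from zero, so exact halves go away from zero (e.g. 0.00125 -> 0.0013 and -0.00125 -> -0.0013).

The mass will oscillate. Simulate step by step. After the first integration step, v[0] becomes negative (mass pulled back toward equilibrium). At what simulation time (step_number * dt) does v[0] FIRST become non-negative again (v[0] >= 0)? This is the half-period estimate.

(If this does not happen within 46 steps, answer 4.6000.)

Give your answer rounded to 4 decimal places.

Answer: 4.6000

Derivation:
Step 0: x=[7.2000] v=[0.0000]
Step 1: x=[7.1949] v=[-0.0513]
Step 2: x=[7.1847] v=[-0.1024]
Step 3: x=[7.1694] v=[-0.1530]
Step 4: x=[7.1491] v=[-0.2029]
Step 5: x=[7.1239] v=[-0.2519]
Step 6: x=[7.0939] v=[-0.2997]
Step 7: x=[7.0593] v=[-0.3461]
Step 8: x=[7.0202] v=[-0.3909]
Step 9: x=[6.9768] v=[-0.4338]
Step 10: x=[6.9293] v=[-0.4747]
Step 11: x=[6.8780] v=[-0.5134]
Step 12: x=[6.8230] v=[-0.5497]
Step 13: x=[6.7647] v=[-0.5834]
Step 14: x=[6.7033] v=[-0.6144]
Step 15: x=[6.6390] v=[-0.6426]
Step 16: x=[6.5722] v=[-0.6678]
Step 17: x=[6.5032] v=[-0.6898]
Step 18: x=[6.4323] v=[-0.7086]
Step 19: x=[6.3599] v=[-0.7241]
Step 20: x=[6.2863] v=[-0.7362]
Step 21: x=[6.2118] v=[-0.7449]
Step 22: x=[6.1368] v=[-0.7501]
Step 23: x=[6.0616] v=[-0.7518]
Step 24: x=[5.9866] v=[-0.7500]
Step 25: x=[5.9121] v=[-0.7447]
Step 26: x=[5.8385] v=[-0.7359]
Step 27: x=[5.7661] v=[-0.7237]
Step 28: x=[5.6953] v=[-0.7081]
Step 29: x=[5.6264] v=[-0.6892]
Step 30: x=[5.5597] v=[-0.6671]
Step 31: x=[5.4955] v=[-0.6419]
Step 32: x=[5.4341] v=[-0.6137]
Step 33: x=[5.3758] v=[-0.5826]
Step 34: x=[5.3209] v=[-0.5488]
Step 35: x=[5.2697] v=[-0.5124]
Step 36: x=[5.2223] v=[-0.4737]
Step 37: x=[5.1790] v=[-0.4327]
Step 38: x=[5.1400] v=[-0.3897]
Step 39: x=[5.1055] v=[-0.3449]
Step 40: x=[5.0757] v=[-0.2985]
Step 41: x=[5.0506] v=[-0.2507]
Step 42: x=[5.0304] v=[-0.2017]
Step 43: x=[5.0152] v=[-0.1518]
Step 44: x=[5.0051] v=[-0.1012]
Step 45: x=[5.0001] v=[-0.0501]
Step 46: x=[5.0002] v=[0.0012]
First v>=0 after going negative at step 46, time=4.6000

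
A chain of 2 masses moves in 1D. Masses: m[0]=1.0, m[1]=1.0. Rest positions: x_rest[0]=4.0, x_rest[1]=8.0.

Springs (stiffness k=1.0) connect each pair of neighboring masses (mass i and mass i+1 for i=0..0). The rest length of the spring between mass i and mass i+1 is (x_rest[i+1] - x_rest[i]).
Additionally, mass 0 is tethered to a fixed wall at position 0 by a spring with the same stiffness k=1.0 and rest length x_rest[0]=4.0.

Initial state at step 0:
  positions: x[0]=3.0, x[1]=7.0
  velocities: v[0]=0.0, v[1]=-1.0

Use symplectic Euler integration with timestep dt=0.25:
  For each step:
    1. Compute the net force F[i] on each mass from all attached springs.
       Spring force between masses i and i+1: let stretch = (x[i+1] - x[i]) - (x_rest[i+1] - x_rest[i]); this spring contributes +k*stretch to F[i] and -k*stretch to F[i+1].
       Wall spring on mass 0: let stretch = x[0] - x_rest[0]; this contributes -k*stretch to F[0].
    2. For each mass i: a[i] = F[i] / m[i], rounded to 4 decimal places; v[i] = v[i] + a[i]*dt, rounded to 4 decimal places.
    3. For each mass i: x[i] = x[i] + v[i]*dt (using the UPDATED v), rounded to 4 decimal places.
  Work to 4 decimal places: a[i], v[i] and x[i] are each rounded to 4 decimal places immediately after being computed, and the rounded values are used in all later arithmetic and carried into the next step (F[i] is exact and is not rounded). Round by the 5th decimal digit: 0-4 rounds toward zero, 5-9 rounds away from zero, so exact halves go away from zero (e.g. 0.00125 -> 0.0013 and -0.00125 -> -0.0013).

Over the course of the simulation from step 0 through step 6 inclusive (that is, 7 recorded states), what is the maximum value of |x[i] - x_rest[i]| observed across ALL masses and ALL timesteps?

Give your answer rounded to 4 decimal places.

Answer: 1.8589

Derivation:
Step 0: x=[3.0000 7.0000] v=[0.0000 -1.0000]
Step 1: x=[3.0625 6.7500] v=[0.2500 -1.0000]
Step 2: x=[3.1641 6.5195] v=[0.4063 -0.9219]
Step 3: x=[3.2776 6.3293] v=[0.4541 -0.7608]
Step 4: x=[3.3770 6.1984] v=[0.3976 -0.5237]
Step 5: x=[3.4417 6.1411] v=[0.2587 -0.2291]
Step 6: x=[3.4600 6.1651] v=[0.0731 0.0961]
Max displacement = 1.8589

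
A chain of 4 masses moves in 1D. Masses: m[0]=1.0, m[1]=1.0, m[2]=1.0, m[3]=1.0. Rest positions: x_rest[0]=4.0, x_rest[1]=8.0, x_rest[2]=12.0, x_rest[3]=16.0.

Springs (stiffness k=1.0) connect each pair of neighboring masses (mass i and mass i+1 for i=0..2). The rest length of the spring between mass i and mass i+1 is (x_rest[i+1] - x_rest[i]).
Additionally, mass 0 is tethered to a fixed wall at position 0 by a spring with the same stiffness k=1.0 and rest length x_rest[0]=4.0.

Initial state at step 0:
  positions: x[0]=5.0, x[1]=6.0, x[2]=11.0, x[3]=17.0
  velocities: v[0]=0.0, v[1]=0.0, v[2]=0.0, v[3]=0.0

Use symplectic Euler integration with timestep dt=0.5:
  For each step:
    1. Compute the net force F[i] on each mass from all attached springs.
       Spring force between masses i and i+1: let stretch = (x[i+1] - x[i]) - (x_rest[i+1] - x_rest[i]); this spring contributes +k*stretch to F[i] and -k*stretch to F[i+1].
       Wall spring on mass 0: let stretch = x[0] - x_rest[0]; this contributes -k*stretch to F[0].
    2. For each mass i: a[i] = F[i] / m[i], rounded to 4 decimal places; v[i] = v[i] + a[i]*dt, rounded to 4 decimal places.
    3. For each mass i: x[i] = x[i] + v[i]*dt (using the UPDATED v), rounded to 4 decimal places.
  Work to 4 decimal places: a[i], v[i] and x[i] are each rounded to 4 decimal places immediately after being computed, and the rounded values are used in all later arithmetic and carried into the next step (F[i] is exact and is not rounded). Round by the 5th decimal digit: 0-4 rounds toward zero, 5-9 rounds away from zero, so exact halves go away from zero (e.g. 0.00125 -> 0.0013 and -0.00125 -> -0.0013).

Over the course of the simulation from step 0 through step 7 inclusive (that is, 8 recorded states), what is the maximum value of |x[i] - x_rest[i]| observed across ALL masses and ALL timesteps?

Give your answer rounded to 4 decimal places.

Answer: 2.1345

Derivation:
Step 0: x=[5.0000 6.0000 11.0000 17.0000] v=[0.0000 0.0000 0.0000 0.0000]
Step 1: x=[4.0000 7.0000 11.2500 16.5000] v=[-2.0000 2.0000 0.5000 -1.0000]
Step 2: x=[2.7500 8.3125 11.7500 15.6875] v=[-2.5000 2.6250 1.0000 -1.6250]
Step 3: x=[2.2031 9.0938 12.3750 14.8906] v=[-1.0938 1.5625 1.2500 -1.5938]
Step 4: x=[2.8281 8.9727 12.8086 14.4648] v=[1.2500 -0.2423 0.8672 -0.8516]
Step 5: x=[4.2823 8.2744 12.6973 14.6250] v=[2.9083 -1.3967 -0.2227 0.3203]
Step 6: x=[5.6639 7.6838 11.9622 15.3033] v=[2.7632 -1.1813 -1.4703 1.3565]
Step 7: x=[6.1345 7.6578 10.9927 16.1463] v=[0.9412 -0.0521 -1.9390 1.6860]
Max displacement = 2.1345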